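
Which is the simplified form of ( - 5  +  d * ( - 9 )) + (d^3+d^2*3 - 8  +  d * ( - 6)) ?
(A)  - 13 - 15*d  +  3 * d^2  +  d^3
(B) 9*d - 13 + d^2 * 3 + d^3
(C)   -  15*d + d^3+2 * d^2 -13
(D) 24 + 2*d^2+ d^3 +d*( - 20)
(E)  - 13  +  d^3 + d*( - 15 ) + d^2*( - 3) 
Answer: A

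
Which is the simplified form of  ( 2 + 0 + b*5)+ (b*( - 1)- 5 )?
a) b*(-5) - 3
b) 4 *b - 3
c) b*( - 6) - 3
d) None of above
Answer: b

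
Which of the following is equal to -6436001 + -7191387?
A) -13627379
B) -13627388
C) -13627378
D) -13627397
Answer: B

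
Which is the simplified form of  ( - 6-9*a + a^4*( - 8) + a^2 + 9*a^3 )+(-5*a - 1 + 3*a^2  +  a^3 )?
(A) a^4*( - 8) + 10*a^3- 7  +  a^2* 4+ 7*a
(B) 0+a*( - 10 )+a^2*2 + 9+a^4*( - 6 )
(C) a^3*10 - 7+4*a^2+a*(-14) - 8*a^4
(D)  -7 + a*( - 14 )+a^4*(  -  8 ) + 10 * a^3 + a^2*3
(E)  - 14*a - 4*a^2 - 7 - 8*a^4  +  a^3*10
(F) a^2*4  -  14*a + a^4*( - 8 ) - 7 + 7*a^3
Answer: C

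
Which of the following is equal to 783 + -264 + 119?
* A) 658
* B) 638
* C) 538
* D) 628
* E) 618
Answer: B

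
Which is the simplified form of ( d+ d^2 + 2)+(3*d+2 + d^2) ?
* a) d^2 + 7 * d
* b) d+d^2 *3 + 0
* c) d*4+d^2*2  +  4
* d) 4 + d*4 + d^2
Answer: c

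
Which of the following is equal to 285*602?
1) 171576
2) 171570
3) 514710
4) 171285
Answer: 2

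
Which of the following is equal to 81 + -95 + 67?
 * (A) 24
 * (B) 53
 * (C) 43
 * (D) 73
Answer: B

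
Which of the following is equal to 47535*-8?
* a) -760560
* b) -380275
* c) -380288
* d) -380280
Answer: d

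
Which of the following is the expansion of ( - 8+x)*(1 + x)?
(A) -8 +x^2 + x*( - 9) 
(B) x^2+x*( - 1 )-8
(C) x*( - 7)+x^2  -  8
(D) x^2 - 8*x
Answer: C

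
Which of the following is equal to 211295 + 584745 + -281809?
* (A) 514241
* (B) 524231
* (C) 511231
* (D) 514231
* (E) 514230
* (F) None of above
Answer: D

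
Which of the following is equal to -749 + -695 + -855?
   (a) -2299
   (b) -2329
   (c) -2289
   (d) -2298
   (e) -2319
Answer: a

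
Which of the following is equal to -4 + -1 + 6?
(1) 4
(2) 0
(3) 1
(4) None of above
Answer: 3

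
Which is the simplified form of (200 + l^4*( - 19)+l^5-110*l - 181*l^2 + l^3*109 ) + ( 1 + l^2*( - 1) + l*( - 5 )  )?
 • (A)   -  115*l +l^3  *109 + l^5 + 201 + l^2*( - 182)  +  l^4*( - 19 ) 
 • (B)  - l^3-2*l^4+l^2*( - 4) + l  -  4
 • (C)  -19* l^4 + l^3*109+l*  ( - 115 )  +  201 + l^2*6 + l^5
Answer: A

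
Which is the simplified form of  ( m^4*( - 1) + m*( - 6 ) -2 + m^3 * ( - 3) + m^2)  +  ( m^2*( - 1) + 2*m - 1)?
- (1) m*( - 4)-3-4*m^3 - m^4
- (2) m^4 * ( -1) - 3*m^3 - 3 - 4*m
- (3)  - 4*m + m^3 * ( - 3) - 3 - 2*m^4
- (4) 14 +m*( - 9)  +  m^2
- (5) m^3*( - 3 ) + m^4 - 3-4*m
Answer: 2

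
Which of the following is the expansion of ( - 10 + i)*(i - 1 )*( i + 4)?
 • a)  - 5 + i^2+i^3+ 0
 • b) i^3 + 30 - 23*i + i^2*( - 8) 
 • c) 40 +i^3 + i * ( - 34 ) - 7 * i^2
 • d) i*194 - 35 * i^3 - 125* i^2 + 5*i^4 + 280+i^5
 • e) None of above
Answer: c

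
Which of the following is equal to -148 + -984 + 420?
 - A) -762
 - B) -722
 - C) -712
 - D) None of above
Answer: C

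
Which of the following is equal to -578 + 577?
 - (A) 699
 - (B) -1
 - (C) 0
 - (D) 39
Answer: B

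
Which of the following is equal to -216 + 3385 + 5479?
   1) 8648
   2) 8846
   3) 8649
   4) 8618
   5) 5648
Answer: 1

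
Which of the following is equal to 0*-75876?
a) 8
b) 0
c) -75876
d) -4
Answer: b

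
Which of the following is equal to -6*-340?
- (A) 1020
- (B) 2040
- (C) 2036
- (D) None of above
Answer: B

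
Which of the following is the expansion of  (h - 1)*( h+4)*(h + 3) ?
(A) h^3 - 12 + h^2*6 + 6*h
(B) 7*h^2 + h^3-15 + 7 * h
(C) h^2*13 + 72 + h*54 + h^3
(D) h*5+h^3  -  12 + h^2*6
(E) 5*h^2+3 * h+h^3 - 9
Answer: D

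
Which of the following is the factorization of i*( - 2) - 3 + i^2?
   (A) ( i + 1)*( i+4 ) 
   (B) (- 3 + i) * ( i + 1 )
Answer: B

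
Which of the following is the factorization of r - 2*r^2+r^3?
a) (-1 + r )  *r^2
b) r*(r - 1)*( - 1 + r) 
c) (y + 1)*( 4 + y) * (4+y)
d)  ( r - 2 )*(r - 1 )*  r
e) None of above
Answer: b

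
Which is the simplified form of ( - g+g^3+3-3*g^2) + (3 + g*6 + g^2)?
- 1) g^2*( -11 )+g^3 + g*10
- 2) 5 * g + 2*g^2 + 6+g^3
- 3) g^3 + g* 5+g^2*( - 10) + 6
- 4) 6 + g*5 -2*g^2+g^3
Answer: 4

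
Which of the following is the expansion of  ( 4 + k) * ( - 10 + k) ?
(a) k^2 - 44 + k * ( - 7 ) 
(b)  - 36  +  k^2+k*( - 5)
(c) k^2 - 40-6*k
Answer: c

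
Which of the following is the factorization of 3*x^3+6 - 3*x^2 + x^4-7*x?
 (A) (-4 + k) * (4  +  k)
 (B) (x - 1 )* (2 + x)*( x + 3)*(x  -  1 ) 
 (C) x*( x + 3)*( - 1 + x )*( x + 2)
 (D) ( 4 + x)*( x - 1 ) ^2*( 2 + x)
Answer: B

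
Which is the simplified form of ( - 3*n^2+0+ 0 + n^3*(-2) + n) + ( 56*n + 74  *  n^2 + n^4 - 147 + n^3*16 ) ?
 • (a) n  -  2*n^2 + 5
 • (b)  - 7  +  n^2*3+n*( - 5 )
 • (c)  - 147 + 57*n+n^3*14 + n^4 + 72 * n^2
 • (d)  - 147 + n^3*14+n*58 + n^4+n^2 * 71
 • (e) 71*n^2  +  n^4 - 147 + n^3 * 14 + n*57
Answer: e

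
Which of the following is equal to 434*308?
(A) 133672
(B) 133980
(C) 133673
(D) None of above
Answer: A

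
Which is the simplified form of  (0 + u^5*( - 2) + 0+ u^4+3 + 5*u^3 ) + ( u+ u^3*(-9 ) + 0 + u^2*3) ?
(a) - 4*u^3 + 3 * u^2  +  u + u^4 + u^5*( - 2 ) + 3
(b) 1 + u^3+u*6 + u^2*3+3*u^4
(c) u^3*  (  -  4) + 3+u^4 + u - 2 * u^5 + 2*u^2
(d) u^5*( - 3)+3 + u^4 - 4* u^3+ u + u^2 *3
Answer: a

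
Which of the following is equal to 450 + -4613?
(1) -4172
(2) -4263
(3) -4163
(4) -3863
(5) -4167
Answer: 3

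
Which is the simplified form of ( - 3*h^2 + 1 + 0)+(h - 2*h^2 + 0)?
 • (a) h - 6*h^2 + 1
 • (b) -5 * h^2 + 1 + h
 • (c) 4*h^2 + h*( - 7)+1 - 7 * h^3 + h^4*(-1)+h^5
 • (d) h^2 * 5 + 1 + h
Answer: b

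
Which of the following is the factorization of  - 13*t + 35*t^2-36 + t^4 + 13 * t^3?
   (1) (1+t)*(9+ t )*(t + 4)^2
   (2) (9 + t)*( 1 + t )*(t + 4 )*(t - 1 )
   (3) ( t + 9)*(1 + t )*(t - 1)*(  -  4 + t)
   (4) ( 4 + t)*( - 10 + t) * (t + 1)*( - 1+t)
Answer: 2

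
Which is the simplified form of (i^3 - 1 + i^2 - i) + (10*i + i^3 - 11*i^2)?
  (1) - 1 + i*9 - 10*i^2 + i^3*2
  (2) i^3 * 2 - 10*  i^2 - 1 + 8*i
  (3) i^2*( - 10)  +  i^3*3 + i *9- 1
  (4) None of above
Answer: 1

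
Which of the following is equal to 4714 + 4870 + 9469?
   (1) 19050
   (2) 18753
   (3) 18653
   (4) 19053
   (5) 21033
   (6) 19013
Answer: 4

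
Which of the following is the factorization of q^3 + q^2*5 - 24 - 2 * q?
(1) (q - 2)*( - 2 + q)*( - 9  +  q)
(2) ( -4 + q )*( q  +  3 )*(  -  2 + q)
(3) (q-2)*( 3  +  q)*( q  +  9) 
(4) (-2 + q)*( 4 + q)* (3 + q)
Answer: 4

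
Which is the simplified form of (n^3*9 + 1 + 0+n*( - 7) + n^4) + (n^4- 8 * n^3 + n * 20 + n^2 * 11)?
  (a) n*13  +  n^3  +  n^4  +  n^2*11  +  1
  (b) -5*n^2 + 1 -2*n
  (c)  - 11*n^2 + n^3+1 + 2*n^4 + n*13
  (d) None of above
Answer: d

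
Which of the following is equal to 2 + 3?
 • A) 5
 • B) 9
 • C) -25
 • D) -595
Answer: A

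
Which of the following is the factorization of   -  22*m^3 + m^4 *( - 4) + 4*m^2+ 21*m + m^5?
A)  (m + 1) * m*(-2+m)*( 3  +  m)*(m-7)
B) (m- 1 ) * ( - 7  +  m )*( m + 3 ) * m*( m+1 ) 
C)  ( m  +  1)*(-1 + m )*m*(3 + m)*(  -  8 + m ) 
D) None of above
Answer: B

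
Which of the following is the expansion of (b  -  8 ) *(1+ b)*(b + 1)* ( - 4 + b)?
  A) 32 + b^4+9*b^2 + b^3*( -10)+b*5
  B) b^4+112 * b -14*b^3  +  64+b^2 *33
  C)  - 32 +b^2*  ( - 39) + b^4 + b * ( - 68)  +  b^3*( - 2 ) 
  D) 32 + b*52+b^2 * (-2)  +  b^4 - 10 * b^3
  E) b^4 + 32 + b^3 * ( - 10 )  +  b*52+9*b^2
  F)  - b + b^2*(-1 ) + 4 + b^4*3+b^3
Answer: E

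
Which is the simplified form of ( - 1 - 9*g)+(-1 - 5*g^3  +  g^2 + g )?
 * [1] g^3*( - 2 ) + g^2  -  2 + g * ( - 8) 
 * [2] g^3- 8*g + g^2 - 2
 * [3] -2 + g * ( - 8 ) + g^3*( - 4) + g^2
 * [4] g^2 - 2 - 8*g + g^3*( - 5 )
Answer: 4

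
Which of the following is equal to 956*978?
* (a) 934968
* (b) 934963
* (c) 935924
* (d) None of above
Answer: a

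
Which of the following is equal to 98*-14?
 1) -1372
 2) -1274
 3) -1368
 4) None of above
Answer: 1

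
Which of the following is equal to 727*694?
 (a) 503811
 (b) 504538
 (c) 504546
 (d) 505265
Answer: b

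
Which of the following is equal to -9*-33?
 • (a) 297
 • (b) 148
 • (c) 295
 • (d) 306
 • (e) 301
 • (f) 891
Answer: a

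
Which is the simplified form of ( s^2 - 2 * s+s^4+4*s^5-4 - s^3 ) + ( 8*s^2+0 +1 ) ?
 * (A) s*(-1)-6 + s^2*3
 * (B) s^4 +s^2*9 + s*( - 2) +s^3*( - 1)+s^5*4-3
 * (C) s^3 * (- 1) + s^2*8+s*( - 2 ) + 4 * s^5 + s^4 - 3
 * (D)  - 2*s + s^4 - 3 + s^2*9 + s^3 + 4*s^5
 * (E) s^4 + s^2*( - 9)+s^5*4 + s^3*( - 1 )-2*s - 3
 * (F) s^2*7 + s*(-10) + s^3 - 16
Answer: B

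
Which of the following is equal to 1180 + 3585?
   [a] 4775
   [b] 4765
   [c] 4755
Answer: b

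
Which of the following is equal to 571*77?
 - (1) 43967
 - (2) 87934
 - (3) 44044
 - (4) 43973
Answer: 1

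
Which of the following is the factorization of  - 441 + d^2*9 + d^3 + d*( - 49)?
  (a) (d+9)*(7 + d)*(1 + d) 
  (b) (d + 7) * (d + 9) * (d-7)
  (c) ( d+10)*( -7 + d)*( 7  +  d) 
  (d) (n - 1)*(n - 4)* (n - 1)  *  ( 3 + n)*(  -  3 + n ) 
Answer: b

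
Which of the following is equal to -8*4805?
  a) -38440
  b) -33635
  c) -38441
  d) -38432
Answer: a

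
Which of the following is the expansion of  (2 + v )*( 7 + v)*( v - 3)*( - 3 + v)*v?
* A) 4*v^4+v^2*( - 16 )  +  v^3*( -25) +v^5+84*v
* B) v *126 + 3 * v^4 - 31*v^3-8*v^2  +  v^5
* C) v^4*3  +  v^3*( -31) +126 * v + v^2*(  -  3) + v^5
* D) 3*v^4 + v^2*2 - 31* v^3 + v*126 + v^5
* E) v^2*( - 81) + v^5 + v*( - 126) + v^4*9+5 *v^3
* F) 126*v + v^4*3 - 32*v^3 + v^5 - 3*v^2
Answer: C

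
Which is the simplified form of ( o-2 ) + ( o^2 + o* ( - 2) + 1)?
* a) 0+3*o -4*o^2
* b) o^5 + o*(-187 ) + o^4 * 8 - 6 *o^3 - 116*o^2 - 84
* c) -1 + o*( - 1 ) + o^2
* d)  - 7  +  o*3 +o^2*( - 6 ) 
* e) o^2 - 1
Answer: c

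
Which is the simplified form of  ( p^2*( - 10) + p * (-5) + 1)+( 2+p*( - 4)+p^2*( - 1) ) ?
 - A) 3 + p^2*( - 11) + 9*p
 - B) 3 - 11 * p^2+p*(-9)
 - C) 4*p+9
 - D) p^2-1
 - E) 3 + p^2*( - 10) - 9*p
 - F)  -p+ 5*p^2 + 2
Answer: B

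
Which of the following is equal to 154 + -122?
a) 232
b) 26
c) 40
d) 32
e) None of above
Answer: d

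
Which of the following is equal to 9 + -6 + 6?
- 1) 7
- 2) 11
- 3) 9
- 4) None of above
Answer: 3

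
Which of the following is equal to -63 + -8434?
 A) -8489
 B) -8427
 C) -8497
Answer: C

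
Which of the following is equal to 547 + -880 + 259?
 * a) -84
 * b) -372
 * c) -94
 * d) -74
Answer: d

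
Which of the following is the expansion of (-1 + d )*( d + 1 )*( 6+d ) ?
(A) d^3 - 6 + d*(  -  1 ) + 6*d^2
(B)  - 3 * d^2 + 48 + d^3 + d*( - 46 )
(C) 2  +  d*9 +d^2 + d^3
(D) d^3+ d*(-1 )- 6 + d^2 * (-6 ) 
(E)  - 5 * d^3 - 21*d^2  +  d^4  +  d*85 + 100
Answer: A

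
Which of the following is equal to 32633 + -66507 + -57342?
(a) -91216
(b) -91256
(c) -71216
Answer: a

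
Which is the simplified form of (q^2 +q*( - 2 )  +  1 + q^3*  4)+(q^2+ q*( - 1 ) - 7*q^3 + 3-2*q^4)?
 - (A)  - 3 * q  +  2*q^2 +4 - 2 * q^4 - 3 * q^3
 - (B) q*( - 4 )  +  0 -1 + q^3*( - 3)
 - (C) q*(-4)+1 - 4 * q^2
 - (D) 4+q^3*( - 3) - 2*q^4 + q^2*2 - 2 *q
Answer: A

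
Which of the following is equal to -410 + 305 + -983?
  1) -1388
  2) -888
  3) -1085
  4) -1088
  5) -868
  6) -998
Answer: 4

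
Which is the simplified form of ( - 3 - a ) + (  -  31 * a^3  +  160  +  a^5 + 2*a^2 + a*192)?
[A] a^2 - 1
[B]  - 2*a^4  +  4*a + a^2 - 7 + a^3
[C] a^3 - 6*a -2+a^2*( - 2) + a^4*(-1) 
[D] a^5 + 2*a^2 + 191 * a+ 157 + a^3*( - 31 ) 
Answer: D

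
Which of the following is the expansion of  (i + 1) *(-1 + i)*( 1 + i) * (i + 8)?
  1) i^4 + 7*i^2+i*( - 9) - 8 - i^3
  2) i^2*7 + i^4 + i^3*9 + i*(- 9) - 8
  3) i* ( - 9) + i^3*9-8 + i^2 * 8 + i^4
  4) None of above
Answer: 2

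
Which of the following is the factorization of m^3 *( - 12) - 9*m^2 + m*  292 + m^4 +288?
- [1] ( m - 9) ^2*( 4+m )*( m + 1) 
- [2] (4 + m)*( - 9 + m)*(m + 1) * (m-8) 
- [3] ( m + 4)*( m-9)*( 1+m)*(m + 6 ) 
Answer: 2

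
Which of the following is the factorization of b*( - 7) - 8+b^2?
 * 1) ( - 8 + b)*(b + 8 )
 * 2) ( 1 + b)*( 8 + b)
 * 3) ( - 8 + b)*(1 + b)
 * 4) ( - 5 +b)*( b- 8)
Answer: 3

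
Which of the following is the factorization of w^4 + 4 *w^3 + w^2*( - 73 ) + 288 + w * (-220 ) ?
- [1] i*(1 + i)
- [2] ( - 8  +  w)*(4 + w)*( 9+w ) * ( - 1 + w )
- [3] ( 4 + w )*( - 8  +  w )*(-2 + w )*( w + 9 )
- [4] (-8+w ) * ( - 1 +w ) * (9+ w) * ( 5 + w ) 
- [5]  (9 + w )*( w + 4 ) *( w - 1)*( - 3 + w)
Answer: 2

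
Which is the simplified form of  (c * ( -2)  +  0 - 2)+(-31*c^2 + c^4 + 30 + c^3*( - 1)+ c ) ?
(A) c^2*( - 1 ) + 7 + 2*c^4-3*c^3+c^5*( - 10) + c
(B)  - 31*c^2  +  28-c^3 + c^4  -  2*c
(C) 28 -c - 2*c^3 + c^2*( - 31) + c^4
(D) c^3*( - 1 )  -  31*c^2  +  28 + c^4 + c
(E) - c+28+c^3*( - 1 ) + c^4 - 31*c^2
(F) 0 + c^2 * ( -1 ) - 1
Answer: E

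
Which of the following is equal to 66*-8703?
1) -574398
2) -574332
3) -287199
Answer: 1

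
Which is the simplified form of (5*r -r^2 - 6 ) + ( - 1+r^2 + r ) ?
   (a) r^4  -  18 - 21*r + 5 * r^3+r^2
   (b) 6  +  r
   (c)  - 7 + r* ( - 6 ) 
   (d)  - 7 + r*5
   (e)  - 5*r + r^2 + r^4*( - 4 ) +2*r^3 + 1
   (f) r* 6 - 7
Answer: f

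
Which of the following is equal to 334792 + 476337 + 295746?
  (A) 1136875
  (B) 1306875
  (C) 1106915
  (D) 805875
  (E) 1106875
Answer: E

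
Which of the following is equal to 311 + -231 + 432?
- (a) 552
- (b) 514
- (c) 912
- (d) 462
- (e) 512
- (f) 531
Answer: e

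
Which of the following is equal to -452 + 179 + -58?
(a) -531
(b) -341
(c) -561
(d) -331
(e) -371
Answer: d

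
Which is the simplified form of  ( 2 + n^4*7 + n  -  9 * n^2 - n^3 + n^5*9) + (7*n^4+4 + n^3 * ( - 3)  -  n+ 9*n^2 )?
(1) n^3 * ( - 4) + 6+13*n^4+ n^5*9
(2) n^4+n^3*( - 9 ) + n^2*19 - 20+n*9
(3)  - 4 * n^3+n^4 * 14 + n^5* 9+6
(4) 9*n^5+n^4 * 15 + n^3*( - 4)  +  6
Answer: 3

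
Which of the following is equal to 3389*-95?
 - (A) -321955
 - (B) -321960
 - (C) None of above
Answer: A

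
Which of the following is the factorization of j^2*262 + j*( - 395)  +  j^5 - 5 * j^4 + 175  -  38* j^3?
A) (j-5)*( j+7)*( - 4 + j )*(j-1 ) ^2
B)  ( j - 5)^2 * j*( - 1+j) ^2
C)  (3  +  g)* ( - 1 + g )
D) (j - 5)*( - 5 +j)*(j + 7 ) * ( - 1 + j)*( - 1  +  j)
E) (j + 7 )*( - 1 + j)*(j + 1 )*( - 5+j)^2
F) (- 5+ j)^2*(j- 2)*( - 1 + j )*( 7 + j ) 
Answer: D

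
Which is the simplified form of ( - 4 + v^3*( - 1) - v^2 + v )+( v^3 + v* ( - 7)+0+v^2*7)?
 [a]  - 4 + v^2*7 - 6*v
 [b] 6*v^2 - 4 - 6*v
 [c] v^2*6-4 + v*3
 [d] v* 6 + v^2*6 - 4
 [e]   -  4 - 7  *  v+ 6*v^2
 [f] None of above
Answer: b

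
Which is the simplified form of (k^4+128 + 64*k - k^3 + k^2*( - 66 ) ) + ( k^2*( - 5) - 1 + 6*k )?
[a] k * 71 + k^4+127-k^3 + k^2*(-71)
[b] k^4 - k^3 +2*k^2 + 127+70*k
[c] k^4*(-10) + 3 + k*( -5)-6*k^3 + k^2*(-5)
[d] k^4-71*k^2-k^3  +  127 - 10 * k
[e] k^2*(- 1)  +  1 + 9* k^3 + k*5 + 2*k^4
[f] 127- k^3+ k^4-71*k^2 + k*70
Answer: f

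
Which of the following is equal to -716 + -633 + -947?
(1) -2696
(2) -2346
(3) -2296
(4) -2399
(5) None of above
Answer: 3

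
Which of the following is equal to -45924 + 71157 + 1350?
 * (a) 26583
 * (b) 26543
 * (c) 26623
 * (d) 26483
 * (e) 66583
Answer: a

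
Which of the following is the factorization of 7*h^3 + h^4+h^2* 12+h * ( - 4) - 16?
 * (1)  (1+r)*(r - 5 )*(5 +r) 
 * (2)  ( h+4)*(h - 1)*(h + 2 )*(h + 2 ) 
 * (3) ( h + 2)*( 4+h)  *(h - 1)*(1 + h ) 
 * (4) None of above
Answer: 2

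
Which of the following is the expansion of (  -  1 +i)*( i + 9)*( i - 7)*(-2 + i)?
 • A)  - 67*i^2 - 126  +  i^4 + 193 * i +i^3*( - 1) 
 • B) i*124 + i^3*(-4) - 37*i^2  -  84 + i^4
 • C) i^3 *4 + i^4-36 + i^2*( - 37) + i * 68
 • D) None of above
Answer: A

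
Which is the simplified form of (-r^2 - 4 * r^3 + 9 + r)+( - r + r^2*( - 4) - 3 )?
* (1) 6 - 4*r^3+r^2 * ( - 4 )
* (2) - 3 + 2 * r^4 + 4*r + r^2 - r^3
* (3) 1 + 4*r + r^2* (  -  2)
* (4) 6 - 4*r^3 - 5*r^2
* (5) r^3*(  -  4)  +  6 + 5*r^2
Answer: 4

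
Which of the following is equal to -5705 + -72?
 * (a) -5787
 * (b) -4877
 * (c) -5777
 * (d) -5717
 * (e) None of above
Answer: c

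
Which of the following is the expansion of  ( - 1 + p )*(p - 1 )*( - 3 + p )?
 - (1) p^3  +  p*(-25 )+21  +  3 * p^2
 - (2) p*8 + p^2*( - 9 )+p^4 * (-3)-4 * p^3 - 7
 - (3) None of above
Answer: 3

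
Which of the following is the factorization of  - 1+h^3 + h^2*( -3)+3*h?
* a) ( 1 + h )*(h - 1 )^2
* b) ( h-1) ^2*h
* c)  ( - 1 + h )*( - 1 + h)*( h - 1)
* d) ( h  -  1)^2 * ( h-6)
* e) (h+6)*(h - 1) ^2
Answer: c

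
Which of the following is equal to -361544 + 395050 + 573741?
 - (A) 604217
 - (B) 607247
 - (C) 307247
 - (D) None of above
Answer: B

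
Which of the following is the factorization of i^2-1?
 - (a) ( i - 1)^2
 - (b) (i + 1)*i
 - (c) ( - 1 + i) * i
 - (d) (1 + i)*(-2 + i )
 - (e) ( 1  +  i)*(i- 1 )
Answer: e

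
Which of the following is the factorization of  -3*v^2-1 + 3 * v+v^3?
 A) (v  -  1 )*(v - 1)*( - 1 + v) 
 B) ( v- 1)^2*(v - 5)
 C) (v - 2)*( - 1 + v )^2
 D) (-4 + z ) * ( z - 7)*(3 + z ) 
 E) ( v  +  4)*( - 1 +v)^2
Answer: A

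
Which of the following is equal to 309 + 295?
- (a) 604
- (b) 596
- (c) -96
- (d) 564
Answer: a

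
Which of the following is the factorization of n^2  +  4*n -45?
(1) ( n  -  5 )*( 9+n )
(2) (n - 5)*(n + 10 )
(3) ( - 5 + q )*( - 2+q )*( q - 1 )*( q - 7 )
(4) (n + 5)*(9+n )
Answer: 1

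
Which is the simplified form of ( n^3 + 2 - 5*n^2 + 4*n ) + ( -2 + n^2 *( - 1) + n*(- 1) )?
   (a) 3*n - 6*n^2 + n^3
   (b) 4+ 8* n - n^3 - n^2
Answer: a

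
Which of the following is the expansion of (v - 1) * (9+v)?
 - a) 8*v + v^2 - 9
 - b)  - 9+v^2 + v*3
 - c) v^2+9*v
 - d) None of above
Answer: a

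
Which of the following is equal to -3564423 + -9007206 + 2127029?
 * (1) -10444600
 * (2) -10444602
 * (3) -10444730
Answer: 1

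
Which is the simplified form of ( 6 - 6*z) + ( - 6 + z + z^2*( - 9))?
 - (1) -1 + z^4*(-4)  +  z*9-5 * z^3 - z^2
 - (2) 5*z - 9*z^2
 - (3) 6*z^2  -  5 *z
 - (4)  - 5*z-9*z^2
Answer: 4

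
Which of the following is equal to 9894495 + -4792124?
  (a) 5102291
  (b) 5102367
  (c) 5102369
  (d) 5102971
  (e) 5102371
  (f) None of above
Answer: e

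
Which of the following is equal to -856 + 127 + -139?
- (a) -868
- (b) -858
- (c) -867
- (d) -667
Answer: a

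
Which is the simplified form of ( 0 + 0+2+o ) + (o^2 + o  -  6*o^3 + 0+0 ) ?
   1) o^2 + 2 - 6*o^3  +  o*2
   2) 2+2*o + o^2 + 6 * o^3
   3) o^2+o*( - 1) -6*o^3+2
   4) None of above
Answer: 1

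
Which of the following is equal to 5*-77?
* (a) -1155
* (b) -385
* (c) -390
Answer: b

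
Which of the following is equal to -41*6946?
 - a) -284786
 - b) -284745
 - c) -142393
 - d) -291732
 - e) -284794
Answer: a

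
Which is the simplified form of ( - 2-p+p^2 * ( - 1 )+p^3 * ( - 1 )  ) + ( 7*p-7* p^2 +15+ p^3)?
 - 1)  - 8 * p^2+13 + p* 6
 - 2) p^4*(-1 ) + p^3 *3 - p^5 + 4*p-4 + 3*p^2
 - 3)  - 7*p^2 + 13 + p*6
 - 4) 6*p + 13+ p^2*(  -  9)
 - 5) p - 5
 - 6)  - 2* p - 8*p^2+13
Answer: 1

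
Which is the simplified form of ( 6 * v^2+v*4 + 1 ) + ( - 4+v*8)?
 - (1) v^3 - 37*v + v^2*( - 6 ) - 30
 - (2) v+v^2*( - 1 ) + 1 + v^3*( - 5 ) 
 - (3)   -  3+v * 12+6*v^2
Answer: 3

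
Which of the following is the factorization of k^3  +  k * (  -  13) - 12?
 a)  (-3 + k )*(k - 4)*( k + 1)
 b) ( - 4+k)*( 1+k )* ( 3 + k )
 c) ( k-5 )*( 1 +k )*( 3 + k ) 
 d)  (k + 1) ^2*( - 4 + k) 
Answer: b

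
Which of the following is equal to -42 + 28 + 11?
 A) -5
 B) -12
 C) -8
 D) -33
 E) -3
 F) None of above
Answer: E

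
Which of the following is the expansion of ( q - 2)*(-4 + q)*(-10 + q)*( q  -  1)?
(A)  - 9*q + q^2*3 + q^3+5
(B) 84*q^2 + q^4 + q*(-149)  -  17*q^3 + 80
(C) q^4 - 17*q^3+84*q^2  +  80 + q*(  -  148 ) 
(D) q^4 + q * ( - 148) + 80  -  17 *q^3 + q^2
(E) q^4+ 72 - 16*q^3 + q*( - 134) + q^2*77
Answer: C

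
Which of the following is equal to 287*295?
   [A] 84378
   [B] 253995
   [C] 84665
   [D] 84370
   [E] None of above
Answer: C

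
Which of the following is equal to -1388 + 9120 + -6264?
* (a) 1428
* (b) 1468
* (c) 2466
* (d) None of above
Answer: b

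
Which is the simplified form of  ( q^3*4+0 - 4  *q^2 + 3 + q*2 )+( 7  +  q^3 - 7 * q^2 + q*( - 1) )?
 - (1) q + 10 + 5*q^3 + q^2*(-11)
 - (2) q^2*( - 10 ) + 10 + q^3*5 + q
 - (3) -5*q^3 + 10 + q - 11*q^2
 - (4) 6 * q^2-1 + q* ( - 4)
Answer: 1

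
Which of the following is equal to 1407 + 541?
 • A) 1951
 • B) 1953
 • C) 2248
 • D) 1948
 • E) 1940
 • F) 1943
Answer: D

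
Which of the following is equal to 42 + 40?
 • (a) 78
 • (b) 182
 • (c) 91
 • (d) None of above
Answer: d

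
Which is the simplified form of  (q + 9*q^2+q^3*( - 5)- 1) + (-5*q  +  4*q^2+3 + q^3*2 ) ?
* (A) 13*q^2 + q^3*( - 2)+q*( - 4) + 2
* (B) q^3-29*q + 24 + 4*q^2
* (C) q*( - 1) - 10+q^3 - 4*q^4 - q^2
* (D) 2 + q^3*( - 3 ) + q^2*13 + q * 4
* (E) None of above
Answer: E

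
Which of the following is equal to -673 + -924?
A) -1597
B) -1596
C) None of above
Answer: A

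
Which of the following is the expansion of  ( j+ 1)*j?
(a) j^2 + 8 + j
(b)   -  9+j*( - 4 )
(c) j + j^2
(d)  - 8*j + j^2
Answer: c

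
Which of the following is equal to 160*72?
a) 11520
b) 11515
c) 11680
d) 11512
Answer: a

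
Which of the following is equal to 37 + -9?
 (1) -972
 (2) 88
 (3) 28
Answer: 3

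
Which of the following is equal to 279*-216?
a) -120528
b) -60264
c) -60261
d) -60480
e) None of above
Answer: b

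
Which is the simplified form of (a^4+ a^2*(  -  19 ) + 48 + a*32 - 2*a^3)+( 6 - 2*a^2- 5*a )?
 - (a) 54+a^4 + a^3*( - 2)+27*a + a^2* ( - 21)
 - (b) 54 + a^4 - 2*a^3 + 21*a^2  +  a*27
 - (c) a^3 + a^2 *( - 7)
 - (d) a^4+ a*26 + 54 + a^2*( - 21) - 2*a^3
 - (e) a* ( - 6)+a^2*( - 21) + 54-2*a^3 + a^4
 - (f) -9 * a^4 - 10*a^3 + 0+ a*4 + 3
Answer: a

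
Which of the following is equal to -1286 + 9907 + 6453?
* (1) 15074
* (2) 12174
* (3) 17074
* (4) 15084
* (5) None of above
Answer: 1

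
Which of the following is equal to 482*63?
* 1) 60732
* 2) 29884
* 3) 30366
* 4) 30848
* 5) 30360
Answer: 3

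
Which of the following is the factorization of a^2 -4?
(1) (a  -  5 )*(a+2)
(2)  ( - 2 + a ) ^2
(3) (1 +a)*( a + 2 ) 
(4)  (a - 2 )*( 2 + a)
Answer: 4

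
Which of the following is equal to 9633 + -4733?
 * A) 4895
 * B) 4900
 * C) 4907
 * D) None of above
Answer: B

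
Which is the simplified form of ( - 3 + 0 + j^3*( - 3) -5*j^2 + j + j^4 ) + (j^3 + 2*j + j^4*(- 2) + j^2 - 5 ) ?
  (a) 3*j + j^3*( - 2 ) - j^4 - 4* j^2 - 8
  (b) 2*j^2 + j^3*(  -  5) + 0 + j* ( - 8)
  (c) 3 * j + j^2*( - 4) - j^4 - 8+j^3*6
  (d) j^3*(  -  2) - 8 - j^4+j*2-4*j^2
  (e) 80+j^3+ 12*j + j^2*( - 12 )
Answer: a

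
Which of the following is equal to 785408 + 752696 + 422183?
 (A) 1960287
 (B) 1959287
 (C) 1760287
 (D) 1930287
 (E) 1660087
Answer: A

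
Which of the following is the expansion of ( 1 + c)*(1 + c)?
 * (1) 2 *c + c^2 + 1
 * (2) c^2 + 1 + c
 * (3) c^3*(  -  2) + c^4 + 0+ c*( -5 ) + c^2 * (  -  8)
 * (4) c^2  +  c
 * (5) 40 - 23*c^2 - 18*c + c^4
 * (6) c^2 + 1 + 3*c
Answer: 1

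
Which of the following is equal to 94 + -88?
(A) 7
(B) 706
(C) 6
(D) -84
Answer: C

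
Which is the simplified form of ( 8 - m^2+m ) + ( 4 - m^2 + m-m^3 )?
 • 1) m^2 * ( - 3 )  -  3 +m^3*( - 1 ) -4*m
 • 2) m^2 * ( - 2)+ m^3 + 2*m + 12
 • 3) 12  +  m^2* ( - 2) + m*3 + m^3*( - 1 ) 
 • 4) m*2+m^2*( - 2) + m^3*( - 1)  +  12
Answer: 4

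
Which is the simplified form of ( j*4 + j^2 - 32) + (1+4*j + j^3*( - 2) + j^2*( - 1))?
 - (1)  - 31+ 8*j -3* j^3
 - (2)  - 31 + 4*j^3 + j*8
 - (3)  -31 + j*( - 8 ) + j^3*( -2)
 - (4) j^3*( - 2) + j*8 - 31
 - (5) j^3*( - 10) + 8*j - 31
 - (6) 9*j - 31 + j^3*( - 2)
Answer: 4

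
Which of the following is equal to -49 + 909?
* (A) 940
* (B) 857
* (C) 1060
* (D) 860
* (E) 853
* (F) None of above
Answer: D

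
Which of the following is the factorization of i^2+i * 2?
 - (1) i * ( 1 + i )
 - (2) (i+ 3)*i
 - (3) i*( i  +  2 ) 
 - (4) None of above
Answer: 3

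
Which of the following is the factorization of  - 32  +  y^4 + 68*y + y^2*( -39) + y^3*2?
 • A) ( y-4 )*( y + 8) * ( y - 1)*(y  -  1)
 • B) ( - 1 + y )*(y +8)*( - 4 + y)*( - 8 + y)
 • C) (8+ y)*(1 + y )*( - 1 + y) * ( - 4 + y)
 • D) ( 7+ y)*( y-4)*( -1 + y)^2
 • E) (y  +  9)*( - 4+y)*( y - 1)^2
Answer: A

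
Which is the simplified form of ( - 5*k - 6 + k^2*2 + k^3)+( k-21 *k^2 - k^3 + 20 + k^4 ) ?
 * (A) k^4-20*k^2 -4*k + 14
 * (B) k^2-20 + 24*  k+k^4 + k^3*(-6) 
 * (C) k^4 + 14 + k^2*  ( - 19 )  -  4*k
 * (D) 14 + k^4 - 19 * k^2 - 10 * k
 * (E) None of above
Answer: C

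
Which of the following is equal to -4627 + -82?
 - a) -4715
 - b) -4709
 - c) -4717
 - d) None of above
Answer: b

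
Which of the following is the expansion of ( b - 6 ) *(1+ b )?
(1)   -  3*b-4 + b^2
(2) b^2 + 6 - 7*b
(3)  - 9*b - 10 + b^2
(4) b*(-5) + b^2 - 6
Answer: 4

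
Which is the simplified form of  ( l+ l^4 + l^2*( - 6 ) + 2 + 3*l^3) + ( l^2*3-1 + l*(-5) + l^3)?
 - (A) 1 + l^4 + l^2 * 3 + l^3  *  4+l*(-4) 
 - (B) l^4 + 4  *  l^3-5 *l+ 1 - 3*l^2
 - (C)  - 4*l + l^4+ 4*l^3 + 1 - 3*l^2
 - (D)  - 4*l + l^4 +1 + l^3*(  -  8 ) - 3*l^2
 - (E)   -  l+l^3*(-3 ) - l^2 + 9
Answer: C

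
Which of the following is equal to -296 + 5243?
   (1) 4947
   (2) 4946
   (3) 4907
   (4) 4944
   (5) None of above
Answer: 1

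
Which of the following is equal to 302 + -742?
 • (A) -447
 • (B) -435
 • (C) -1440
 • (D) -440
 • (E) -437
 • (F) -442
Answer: D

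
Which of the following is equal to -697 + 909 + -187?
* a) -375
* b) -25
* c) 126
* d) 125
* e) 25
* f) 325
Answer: e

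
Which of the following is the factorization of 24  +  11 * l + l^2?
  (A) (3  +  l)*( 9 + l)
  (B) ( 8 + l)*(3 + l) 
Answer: B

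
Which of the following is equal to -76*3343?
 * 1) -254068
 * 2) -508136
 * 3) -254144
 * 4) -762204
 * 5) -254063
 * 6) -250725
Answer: 1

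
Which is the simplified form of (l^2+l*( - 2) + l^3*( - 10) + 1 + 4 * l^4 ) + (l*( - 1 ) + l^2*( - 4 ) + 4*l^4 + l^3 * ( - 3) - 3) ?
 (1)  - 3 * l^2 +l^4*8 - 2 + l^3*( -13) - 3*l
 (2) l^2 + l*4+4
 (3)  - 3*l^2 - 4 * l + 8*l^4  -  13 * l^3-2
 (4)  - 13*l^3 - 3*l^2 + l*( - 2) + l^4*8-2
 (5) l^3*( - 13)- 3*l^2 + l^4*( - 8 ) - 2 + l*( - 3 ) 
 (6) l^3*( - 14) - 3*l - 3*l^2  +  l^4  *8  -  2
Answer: 1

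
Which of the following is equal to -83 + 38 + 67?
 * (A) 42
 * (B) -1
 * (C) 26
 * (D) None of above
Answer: D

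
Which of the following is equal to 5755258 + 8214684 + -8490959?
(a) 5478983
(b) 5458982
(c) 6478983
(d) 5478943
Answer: a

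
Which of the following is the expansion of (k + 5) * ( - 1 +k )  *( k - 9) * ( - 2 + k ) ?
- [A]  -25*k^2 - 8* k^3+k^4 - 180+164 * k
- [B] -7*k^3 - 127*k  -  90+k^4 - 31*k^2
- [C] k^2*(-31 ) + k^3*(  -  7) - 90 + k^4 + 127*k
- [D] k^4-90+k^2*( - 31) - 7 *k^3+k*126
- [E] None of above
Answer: C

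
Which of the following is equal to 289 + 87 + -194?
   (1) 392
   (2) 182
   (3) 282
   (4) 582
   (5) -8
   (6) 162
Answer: 2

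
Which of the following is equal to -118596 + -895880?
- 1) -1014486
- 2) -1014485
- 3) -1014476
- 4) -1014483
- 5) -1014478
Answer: 3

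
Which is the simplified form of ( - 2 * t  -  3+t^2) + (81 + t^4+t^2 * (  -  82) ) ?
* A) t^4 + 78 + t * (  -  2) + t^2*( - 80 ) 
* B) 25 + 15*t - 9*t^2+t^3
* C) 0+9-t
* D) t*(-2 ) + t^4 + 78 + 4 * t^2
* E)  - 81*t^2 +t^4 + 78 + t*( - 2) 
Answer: E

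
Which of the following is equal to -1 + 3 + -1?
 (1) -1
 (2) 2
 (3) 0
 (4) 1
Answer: 4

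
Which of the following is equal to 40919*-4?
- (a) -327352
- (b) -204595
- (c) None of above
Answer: c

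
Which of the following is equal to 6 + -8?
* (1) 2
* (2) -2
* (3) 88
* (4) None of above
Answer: 2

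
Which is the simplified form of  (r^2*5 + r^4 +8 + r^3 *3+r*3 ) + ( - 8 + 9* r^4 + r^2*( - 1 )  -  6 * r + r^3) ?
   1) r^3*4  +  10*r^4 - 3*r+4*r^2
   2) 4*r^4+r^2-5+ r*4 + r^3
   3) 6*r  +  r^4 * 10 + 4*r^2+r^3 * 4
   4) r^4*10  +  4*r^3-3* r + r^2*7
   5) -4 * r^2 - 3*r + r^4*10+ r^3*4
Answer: 1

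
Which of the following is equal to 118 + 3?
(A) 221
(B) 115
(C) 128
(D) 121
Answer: D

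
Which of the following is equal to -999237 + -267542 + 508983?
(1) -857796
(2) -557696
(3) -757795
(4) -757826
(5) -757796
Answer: 5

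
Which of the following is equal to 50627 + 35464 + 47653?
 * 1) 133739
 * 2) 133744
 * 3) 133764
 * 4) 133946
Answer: 2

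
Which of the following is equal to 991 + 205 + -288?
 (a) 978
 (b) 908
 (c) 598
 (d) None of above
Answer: b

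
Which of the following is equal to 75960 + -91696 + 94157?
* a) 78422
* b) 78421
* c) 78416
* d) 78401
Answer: b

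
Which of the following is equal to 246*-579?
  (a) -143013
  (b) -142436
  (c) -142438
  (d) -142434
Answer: d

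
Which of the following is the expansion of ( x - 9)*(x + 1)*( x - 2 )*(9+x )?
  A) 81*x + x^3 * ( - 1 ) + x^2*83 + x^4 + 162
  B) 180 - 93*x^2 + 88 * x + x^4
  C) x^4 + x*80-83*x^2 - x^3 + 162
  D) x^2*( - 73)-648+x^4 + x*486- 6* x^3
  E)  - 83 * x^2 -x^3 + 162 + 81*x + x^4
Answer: E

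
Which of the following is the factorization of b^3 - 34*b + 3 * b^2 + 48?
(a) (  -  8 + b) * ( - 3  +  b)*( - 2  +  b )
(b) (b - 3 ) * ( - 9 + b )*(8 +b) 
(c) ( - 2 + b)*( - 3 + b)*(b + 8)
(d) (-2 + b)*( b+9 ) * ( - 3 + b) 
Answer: c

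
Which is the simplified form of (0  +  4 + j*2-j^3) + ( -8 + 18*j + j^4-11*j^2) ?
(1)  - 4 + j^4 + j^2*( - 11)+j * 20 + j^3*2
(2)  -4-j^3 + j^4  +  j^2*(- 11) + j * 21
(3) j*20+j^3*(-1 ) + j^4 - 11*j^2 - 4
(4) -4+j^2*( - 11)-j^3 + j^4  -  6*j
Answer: 3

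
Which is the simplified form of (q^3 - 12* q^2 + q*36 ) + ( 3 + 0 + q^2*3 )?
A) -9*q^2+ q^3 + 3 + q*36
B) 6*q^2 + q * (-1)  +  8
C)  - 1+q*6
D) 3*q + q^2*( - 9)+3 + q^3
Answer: A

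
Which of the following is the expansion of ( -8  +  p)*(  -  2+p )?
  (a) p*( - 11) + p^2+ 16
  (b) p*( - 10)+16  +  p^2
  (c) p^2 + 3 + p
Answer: b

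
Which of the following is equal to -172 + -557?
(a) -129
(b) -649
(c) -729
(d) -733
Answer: c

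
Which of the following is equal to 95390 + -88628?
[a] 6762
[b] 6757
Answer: a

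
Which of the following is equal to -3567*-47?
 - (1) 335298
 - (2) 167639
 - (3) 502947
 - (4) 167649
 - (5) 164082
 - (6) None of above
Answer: 4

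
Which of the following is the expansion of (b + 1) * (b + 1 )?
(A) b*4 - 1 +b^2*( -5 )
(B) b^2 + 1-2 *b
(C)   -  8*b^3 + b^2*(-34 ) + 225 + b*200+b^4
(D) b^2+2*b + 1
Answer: D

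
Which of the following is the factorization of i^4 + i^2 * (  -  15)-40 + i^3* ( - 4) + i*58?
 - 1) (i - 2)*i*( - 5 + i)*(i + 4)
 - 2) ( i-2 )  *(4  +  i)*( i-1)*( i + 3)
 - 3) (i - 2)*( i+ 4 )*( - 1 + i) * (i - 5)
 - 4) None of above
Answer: 3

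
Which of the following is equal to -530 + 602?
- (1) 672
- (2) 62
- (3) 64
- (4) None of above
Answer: 4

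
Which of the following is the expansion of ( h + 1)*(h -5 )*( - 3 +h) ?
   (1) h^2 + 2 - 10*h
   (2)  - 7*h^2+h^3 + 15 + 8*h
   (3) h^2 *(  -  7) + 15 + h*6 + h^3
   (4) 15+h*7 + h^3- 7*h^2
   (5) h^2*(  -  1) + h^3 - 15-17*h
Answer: 4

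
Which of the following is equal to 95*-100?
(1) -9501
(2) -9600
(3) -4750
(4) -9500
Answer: 4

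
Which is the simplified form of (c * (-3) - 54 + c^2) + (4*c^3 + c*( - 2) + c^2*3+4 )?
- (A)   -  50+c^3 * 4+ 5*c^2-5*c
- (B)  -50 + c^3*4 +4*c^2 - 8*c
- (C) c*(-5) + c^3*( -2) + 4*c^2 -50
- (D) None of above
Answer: D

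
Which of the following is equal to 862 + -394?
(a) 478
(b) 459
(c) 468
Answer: c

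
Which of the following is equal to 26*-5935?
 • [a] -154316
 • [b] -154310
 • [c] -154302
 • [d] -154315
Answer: b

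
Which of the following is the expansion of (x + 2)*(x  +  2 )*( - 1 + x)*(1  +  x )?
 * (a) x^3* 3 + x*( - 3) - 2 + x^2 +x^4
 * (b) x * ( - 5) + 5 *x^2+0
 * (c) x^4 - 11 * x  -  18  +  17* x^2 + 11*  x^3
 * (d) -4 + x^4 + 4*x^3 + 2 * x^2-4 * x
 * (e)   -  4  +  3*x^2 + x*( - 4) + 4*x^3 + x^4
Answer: e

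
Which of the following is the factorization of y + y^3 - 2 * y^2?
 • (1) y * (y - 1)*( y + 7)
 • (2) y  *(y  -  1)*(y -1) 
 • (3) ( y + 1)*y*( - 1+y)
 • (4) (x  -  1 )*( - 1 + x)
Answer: 2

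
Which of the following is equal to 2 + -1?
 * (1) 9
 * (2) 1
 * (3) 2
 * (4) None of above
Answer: 2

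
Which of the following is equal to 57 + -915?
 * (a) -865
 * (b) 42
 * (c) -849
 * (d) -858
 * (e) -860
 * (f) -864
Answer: d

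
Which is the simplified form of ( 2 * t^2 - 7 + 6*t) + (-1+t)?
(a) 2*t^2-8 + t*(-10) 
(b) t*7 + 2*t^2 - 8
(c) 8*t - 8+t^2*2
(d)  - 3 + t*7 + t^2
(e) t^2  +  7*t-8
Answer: b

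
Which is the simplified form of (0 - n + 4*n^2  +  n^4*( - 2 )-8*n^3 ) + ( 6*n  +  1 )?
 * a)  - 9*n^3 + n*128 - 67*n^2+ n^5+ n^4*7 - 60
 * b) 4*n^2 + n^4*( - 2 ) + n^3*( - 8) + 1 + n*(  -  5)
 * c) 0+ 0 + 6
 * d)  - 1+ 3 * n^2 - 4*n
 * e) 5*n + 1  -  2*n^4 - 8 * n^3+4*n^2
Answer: e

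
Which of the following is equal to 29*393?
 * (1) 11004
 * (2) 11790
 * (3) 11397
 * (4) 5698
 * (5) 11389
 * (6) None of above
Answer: 3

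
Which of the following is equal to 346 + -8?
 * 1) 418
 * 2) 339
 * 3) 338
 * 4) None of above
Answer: 3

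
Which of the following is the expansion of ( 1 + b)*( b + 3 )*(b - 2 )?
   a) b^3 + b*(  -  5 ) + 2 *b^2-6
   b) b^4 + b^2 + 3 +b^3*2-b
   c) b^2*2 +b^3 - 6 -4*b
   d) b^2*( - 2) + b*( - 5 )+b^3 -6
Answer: a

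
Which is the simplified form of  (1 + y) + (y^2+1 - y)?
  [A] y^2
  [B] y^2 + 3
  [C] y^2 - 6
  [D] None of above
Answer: D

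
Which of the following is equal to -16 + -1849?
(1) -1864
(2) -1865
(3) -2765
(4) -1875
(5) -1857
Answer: 2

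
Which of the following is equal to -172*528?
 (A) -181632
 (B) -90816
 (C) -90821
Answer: B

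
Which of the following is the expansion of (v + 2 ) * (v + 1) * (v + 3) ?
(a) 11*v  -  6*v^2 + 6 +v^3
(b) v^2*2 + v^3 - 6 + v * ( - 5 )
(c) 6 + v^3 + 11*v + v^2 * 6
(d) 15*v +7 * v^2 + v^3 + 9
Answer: c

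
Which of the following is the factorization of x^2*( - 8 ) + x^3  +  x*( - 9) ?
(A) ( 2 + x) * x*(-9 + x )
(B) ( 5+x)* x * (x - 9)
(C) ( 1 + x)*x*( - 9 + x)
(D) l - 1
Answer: C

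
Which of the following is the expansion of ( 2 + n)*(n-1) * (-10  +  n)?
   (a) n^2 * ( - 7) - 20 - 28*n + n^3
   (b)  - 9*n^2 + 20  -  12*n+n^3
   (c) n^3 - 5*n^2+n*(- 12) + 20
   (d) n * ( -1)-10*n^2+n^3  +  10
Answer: b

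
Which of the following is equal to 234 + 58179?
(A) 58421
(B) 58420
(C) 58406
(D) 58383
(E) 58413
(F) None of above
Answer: E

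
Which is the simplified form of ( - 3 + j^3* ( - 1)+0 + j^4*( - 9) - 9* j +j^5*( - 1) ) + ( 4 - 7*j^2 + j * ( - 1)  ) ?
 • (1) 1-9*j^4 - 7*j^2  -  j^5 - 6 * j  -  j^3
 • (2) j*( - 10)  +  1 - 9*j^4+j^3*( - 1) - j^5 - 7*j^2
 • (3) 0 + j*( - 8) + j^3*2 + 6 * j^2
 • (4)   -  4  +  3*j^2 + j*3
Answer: 2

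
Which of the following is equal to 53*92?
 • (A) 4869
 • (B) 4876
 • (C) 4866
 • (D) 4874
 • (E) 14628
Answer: B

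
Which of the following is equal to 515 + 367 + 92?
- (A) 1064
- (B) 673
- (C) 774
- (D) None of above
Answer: D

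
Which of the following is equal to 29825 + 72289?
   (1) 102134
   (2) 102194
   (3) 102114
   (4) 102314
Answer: 3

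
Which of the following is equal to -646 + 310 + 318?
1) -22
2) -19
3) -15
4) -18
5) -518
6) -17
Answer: 4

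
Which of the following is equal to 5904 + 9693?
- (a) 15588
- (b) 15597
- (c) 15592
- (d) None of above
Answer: b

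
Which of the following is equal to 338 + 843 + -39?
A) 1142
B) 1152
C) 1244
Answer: A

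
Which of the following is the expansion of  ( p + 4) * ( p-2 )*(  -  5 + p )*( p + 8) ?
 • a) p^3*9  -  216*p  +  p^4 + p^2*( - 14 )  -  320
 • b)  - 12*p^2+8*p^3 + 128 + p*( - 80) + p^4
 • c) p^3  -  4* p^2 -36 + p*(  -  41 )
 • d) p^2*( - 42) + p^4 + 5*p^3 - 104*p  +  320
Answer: d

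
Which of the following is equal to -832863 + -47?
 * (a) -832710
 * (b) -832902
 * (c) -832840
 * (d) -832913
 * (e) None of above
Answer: e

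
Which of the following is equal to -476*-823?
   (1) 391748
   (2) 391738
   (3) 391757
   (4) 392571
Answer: 1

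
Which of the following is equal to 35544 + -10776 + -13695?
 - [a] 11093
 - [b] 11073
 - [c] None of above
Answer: b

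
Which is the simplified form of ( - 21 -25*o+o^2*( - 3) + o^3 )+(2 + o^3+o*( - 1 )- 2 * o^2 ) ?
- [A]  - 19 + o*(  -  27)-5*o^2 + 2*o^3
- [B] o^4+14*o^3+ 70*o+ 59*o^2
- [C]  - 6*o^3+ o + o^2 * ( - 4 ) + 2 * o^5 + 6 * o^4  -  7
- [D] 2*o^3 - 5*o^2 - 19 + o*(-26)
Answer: D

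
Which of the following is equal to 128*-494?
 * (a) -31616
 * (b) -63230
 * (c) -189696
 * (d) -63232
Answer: d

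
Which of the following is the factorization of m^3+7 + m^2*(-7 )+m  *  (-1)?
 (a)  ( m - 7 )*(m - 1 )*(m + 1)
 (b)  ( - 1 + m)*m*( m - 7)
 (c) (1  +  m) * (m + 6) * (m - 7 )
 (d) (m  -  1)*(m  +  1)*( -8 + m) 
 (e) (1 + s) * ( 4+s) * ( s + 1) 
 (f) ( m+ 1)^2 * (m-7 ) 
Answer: a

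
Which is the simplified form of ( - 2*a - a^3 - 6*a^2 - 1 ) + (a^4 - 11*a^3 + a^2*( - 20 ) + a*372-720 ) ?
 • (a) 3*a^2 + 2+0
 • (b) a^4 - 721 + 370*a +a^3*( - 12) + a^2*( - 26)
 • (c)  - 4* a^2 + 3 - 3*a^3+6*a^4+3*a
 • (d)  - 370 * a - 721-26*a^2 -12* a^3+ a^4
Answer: b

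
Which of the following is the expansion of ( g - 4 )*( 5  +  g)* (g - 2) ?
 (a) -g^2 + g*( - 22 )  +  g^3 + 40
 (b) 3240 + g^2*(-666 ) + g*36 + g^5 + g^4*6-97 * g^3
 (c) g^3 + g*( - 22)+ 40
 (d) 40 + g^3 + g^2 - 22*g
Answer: a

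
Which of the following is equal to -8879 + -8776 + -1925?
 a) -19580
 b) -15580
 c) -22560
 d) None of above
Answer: a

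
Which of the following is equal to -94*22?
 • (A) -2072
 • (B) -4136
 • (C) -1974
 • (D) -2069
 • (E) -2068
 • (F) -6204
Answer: E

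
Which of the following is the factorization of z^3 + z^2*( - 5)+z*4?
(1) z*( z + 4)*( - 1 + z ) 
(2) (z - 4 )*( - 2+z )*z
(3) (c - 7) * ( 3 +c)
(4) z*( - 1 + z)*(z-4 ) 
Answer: 4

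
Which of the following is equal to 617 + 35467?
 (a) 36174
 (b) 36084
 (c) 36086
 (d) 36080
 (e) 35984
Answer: b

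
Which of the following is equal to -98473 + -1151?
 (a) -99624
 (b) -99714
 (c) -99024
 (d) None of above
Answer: a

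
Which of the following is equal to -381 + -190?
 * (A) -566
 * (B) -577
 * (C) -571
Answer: C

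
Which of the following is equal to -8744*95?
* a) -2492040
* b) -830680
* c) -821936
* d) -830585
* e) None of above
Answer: b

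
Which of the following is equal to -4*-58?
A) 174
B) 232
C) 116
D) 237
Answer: B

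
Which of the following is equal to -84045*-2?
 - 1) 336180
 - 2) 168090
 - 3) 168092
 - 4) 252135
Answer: 2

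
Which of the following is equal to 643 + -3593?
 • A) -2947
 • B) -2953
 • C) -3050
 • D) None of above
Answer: D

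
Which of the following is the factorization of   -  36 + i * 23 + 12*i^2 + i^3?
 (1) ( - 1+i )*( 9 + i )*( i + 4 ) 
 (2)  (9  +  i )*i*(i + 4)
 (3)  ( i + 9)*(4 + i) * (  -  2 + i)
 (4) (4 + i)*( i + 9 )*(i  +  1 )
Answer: 1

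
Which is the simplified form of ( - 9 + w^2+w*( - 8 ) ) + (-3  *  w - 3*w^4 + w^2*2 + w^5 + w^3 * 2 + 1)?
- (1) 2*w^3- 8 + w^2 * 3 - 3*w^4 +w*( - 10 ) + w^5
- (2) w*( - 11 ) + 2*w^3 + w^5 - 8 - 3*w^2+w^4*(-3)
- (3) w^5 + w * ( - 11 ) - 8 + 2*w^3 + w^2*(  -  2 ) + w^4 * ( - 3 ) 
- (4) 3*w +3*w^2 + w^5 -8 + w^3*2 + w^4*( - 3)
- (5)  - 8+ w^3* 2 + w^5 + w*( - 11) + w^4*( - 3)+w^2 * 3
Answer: 5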